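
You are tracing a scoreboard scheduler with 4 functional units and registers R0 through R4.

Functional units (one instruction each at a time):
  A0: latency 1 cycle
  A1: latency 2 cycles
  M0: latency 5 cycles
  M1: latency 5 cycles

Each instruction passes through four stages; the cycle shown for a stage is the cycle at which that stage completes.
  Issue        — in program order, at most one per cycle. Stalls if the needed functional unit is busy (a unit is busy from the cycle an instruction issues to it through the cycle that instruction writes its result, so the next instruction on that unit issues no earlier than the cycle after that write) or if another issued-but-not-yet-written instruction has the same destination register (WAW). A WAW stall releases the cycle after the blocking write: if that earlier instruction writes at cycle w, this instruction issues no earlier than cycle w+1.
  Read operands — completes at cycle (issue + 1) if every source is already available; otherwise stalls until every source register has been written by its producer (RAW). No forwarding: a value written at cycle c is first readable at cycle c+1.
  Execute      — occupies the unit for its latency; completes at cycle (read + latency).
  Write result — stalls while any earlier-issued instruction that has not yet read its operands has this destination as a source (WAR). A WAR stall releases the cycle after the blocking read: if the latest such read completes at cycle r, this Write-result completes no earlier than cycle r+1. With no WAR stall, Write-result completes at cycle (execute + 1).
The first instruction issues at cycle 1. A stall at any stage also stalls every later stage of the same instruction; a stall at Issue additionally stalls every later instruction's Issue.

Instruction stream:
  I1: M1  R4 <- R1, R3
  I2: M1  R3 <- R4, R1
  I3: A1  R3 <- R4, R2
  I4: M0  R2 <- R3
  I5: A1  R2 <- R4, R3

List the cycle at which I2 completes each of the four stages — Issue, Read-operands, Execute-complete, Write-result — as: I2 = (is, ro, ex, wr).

I2 = (9, 10, 15, 16)

cycle 1: I1 issues→M1
cycle 2: I1 reads
cycle 7: I1 exec-done
cycle 8: I1 writes R4
cycle 9: I2 issues→M1
cycle 10: I2 reads
cycle 15: I2 exec-done
cycle 16: I2 writes R3
cycle 17: I3 issues→A1
cycle 18: I3 reads | I4 issues→M0
cycle 20: I3 exec-done
cycle 21: I3 writes R3
cycle 22: I4 reads
cycle 27: I4 exec-done
cycle 28: I4 writes R2
cycle 29: I5 issues→A1
cycle 30: I5 reads
cycle 32: I5 exec-done
cycle 33: I5 writes R2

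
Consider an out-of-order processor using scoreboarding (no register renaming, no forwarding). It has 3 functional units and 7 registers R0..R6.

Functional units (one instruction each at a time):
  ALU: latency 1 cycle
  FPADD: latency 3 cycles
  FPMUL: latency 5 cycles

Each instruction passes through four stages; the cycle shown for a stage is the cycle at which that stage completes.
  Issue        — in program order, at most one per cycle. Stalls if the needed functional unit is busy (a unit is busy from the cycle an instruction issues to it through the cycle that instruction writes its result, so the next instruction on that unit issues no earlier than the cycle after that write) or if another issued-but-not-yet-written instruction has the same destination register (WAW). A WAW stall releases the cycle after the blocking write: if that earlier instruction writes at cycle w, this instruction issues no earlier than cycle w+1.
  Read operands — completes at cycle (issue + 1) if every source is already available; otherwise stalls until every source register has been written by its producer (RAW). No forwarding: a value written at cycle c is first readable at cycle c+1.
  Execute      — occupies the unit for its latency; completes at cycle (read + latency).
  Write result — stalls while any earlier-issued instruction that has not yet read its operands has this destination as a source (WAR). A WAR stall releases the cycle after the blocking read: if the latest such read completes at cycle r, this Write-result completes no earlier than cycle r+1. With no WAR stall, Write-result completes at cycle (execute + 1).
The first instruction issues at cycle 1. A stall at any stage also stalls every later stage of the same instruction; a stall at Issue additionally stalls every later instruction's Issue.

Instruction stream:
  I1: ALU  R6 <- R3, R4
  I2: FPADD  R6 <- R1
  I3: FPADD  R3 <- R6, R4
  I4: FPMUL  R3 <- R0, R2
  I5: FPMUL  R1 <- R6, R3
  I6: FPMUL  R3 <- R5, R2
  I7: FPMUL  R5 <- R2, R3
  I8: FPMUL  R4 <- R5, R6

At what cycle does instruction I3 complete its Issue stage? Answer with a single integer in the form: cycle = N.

cycle = 11

[I1] 1/2/3/4
[I2] 5/6/9/10  (WAW R6: wait I1 write@4)
[I3] 11/12/15/16  (struct: FPADD busy until I2 writes@10)
[I4] 17/18/23/24  (WAW R3: wait I3 write@16)
[I5] 25/26/31/32  (struct: FPMUL busy until I4 writes@24)
[I6] 33/34/39/40  (struct: FPMUL busy until I5 writes@32)
[I7] 41/42/47/48  (struct: FPMUL busy until I6 writes@40)
[I8] 49/50/55/56  (struct: FPMUL busy until I7 writes@48)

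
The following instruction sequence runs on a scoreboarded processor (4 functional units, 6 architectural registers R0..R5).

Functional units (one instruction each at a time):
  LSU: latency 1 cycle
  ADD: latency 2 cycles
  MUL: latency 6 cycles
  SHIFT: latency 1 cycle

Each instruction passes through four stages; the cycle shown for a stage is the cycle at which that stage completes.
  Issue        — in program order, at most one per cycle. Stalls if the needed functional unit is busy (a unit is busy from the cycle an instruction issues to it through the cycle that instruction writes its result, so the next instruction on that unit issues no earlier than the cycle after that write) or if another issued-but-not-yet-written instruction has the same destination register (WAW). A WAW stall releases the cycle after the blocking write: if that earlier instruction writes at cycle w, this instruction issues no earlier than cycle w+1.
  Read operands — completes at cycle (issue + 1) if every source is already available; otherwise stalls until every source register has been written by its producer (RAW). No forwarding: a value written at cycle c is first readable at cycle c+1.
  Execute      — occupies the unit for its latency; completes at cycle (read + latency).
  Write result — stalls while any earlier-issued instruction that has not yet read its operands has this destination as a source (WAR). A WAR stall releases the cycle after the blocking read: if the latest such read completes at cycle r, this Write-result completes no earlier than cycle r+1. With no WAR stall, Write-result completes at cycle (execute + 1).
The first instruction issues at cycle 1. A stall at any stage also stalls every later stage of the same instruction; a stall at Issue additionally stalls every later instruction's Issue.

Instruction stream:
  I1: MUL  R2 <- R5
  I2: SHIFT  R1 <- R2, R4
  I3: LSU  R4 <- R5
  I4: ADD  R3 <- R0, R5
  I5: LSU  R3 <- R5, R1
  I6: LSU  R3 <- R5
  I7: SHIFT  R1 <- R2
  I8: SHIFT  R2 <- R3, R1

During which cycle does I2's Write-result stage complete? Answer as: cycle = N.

cycle = 12

1) issue 1, read 2, done 8, write 9
2) issue 2, read 10, done 11, write 12  <RAW R2: wait I1 write@9>
3) issue 3, read 4, done 5, write 11  <WAR R4: wait I2 read@10>
4) issue 4, read 5, done 7, write 8
5) issue 12, read 13, done 14, write 15  <struct: LSU busy until I3 writes@11>
6) issue 16, read 17, done 18, write 19  <struct: LSU busy until I5 writes@15>
7) issue 17, read 18, done 19, write 20
8) issue 21, read 22, done 23, write 24  <struct: SHIFT busy until I7 writes@20>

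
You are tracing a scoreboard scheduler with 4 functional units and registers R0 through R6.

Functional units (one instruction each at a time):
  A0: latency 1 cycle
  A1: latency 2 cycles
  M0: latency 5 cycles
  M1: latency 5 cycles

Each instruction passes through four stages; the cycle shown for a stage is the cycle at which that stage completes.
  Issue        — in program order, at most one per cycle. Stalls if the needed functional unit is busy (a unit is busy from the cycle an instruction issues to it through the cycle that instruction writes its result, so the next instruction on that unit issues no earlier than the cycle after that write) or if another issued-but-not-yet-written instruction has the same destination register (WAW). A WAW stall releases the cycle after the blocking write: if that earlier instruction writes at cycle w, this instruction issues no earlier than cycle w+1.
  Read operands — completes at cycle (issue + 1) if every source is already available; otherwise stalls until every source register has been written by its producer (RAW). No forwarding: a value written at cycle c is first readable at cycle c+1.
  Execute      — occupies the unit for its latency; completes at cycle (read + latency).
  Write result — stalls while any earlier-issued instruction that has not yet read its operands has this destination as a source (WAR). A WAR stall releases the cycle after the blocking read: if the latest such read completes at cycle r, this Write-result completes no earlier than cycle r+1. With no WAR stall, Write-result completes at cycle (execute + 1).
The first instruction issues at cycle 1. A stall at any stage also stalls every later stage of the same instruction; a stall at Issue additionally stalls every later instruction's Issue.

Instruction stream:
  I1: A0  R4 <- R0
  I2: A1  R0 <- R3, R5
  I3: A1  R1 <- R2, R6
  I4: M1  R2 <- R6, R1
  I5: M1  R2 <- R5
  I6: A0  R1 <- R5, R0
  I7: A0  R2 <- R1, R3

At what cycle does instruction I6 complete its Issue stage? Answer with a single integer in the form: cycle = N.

cycle 1: I1 dispatched to A0
cycle 2: I1 operands ready · I2 dispatched to A1
cycle 3: I1 complete · I2 operands ready
cycle 4: R4←I1
cycle 5: I2 complete
cycle 6: R0←I2
cycle 7: I3 dispatched to A1
cycle 8: I3 operands ready · I4 dispatched to M1
cycle 10: I3 complete
cycle 11: R1←I3
cycle 12: I4 operands ready
cycle 17: I4 complete
cycle 18: R2←I4
cycle 19: I5 dispatched to M1
cycle 20: I5 operands ready · I6 dispatched to A0
cycle 21: I6 operands ready
cycle 22: I6 complete
cycle 23: R1←I6
cycle 25: I5 complete
cycle 26: R2←I5
cycle 27: I7 dispatched to A0
cycle 28: I7 operands ready
cycle 29: I7 complete
cycle 30: R2←I7

cycle = 20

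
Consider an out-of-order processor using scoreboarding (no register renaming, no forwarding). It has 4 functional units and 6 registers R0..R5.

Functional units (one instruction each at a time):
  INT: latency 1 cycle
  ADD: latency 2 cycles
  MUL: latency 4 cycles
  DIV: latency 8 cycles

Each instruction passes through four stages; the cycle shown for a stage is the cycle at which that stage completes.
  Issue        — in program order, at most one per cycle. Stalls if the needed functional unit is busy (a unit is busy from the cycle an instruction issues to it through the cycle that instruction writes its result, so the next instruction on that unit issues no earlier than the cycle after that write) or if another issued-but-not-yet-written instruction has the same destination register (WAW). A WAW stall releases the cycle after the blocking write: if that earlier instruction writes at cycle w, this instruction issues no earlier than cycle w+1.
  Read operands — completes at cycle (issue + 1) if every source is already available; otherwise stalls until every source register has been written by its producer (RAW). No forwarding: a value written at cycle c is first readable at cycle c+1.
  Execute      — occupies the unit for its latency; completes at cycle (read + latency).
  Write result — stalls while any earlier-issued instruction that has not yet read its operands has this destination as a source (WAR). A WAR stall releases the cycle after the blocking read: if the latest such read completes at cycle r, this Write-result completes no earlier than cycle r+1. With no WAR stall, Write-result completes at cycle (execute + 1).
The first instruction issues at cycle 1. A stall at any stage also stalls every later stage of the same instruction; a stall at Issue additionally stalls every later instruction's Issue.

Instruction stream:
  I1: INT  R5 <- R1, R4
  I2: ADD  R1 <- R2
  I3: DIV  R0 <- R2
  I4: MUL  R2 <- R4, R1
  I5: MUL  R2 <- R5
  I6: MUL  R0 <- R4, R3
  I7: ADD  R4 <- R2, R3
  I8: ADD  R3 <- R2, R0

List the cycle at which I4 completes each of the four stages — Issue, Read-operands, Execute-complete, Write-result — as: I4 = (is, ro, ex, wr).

I1 -> (1, 2, 3, 4)
I2 -> (2, 3, 5, 6)
I3 -> (3, 4, 12, 13)
I4 -> (4, 7, 11, 12)  // RAW R1: wait I2 write@6
I5 -> (13, 14, 18, 19)  // struct: MUL busy until I4 writes@12
I6 -> (20, 21, 25, 26)  // struct: MUL busy until I5 writes@19
I7 -> (21, 22, 24, 25)
I8 -> (26, 27, 29, 30)  // struct: ADD busy until I7 writes@25

I4 = (4, 7, 11, 12)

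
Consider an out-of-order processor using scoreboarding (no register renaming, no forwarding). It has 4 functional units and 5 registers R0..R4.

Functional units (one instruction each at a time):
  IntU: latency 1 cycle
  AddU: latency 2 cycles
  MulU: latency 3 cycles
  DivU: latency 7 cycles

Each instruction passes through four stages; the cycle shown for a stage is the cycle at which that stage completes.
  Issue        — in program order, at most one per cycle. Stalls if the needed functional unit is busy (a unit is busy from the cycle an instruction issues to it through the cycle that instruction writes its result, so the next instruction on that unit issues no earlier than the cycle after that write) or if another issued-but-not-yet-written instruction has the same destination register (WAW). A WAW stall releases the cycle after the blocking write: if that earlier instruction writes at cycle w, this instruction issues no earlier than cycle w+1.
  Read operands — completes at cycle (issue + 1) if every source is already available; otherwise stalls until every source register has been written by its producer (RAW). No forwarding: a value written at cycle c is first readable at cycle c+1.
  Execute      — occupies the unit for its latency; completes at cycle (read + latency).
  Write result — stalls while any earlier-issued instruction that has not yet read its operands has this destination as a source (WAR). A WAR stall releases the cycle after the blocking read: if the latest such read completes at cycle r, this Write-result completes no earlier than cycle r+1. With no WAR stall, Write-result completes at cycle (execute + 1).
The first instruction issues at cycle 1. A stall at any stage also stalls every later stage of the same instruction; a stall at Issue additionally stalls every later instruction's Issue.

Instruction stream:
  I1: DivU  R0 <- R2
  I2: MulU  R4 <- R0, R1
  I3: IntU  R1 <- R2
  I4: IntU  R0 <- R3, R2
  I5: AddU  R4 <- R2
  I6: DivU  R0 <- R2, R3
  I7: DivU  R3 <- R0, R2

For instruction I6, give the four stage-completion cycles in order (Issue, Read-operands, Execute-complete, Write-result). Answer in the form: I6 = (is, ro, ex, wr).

I1 -> (1, 2, 9, 10)
I2 -> (2, 11, 14, 15)  // RAW R0: wait I1 write@10
I3 -> (3, 4, 5, 12)  // WAR R1: wait I2 read@11
I4 -> (13, 14, 15, 16)  // struct: IntU busy until I3 writes@12
I5 -> (16, 17, 19, 20)  // WAW R4: wait I2 write@15
I6 -> (17, 18, 25, 26)
I7 -> (27, 28, 35, 36)  // struct: DivU busy until I6 writes@26

I6 = (17, 18, 25, 26)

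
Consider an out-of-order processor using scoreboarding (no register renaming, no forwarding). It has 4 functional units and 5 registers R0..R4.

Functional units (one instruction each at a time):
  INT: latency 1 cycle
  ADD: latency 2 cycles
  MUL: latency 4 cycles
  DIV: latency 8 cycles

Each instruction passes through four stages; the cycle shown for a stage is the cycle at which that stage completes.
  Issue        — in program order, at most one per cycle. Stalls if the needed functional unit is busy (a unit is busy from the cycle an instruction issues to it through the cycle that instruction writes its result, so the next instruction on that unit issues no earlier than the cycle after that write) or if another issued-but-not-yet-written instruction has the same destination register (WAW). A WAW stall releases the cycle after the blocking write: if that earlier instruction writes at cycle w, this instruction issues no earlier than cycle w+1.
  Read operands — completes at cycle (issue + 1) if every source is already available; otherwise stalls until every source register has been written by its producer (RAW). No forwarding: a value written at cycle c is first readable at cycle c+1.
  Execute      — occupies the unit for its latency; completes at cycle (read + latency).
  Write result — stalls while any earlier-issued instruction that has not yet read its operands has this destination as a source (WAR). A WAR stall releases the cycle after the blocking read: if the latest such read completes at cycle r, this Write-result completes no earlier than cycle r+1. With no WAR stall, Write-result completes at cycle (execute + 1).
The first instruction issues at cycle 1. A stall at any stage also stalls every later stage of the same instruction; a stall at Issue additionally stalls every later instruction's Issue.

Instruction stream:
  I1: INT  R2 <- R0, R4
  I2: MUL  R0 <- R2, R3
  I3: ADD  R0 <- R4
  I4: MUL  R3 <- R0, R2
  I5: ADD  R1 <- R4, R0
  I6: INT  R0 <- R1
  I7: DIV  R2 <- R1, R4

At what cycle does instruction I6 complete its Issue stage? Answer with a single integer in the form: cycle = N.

cycle = 17

c1: I1 dispatched to INT
c2: I1 operands ready | I2 dispatched to MUL
c3: I1 complete
c4: R2←I1
c5: I2 operands ready
c9: I2 complete
c10: R0←I2
c11: I3 dispatched to ADD
c12: I3 operands ready | I4 dispatched to MUL
c14: I3 complete
c15: R0←I3
c16: I4 operands ready | I5 dispatched to ADD
c17: I5 operands ready | I6 dispatched to INT
c18: I7 dispatched to DIV
c19: I5 complete
c20: I4 complete | R1←I5
c21: R3←I4 | I6 operands ready | I7 operands ready
c22: I6 complete
c23: R0←I6
c29: I7 complete
c30: R2←I7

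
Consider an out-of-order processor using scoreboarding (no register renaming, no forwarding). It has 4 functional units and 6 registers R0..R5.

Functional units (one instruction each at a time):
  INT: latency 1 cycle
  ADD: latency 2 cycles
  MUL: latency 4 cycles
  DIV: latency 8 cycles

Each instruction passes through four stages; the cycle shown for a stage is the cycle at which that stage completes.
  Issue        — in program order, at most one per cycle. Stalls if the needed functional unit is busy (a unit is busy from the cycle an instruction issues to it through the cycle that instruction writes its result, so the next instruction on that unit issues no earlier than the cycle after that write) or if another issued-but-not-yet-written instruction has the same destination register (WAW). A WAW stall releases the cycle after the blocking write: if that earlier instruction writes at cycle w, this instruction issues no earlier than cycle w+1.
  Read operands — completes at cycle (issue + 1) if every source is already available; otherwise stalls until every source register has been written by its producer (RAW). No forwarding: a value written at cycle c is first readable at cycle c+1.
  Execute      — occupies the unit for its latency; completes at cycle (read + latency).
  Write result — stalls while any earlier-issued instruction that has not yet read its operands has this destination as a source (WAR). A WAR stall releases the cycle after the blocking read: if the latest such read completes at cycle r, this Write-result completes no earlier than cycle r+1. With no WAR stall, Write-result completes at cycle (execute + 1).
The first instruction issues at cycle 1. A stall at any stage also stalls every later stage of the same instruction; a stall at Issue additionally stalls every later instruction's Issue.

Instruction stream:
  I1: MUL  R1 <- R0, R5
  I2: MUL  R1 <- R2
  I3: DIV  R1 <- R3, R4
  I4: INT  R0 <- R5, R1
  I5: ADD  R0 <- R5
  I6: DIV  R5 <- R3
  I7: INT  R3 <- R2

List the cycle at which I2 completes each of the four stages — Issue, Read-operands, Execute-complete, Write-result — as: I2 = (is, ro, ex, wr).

cycle 1: I1 issues→MUL
cycle 2: I1 reads
cycle 6: I1 exec-done
cycle 7: I1 writes R1
cycle 8: I2 issues→MUL
cycle 9: I2 reads
cycle 13: I2 exec-done
cycle 14: I2 writes R1
cycle 15: I3 issues→DIV
cycle 16: I3 reads, I4 issues→INT
cycle 24: I3 exec-done
cycle 25: I3 writes R1
cycle 26: I4 reads
cycle 27: I4 exec-done
cycle 28: I4 writes R0
cycle 29: I5 issues→ADD
cycle 30: I5 reads, I6 issues→DIV
cycle 31: I6 reads, I7 issues→INT
cycle 32: I5 exec-done, I7 reads
cycle 33: I5 writes R0, I7 exec-done
cycle 34: I7 writes R3
cycle 39: I6 exec-done
cycle 40: I6 writes R5

I2 = (8, 9, 13, 14)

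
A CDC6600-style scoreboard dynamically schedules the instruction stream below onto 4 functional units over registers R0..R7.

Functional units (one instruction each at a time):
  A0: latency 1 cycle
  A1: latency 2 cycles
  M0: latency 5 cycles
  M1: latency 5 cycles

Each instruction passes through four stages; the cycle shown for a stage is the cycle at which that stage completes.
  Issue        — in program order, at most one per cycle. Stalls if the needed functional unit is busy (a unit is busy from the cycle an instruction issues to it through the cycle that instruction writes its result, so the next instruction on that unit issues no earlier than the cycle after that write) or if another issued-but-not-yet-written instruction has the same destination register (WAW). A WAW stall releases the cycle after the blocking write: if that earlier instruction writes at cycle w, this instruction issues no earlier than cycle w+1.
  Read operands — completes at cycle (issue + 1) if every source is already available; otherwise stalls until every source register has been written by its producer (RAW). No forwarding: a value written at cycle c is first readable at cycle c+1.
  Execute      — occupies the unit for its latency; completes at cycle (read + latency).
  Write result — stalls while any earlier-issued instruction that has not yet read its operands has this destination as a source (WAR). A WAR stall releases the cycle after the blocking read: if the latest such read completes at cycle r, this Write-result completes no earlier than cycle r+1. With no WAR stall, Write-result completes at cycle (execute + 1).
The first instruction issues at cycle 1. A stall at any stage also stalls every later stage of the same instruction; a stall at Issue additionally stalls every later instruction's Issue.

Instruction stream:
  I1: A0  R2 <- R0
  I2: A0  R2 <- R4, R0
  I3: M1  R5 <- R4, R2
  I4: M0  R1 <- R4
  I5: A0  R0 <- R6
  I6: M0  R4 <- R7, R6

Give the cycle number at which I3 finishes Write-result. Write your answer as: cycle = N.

[1] issue I1 (A0)
[2] I1 read-ops
[3] I1 finished on A0
[4] I1→R2
[5] issue I2 (A0)
[6] I2 read-ops, issue I3 (M1)
[7] I2 finished on A0, issue I4 (M0)
[8] I2→R2, I4 read-ops
[9] I3 read-ops, issue I5 (A0)
[10] I5 read-ops
[11] I5 finished on A0
[12] I5→R0
[13] I4 finished on M0
[14] I3 finished on M1, I4→R1
[15] I3→R5, issue I6 (M0)
[16] I6 read-ops
[21] I6 finished on M0
[22] I6→R4

cycle = 15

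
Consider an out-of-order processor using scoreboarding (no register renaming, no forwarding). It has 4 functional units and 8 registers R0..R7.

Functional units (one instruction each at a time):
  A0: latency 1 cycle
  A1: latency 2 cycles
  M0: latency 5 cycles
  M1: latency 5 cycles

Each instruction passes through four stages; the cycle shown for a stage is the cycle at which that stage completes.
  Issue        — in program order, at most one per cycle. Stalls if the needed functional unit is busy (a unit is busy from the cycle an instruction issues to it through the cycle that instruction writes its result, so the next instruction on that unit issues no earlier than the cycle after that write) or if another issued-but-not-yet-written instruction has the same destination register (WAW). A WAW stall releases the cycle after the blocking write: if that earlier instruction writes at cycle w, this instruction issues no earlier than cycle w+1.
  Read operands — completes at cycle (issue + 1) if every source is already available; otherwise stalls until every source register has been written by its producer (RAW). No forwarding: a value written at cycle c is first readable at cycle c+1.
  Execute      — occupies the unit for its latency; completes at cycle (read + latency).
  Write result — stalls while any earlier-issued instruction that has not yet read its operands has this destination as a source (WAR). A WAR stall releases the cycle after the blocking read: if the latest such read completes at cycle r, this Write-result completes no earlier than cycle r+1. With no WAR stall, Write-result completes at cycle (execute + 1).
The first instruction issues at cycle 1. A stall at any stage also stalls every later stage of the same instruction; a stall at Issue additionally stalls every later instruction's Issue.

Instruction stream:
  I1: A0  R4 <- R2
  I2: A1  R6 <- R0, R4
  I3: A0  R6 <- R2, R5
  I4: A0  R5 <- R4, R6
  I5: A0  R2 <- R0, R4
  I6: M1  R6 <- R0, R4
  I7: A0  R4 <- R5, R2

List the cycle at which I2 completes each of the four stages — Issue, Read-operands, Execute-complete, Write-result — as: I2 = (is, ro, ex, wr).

cycle 1: I1 dispatched to A0
cycle 2: I1 operands ready; I2 dispatched to A1
cycle 3: I1 complete
cycle 4: R4←I1
cycle 5: I2 operands ready
cycle 7: I2 complete
cycle 8: R6←I2
cycle 9: I3 dispatched to A0
cycle 10: I3 operands ready
cycle 11: I3 complete
cycle 12: R6←I3
cycle 13: I4 dispatched to A0
cycle 14: I4 operands ready
cycle 15: I4 complete
cycle 16: R5←I4
cycle 17: I5 dispatched to A0
cycle 18: I5 operands ready; I6 dispatched to M1
cycle 19: I5 complete; I6 operands ready
cycle 20: R2←I5
cycle 21: I7 dispatched to A0
cycle 22: I7 operands ready
cycle 23: I7 complete
cycle 24: I6 complete; R4←I7
cycle 25: R6←I6

I2 = (2, 5, 7, 8)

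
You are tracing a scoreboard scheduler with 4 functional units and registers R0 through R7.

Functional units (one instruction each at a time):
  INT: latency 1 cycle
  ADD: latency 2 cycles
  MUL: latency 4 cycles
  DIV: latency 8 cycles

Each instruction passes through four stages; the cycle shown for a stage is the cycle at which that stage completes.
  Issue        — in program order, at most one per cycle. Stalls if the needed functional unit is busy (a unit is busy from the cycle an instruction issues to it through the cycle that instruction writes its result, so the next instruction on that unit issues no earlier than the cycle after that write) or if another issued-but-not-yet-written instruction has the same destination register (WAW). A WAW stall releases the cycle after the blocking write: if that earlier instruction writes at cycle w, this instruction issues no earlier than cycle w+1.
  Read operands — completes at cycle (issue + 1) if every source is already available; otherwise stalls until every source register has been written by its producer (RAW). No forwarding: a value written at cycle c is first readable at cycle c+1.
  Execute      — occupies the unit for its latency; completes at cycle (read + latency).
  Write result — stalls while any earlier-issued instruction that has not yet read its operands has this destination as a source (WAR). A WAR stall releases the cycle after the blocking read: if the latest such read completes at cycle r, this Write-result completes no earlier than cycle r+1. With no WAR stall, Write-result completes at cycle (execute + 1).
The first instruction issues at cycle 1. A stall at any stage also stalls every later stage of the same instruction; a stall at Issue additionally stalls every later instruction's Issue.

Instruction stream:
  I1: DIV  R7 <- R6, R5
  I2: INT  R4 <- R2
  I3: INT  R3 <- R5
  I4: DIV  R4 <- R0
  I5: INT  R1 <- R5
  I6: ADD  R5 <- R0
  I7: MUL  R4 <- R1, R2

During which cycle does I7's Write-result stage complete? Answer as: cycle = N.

I1: IS=1 RO=2 EX=10 WR=11
I2: IS=2 RO=3 EX=4 WR=5
I3: IS=6 RO=7 EX=8 WR=9  [struct: INT busy until I2 writes@5]
I4: IS=12 RO=13 EX=21 WR=22  [struct: DIV busy until I1 writes@11]
I5: IS=13 RO=14 EX=15 WR=16
I6: IS=14 RO=15 EX=17 WR=18
I7: IS=23 RO=24 EX=28 WR=29  [WAW R4: wait I4 write@22]

cycle = 29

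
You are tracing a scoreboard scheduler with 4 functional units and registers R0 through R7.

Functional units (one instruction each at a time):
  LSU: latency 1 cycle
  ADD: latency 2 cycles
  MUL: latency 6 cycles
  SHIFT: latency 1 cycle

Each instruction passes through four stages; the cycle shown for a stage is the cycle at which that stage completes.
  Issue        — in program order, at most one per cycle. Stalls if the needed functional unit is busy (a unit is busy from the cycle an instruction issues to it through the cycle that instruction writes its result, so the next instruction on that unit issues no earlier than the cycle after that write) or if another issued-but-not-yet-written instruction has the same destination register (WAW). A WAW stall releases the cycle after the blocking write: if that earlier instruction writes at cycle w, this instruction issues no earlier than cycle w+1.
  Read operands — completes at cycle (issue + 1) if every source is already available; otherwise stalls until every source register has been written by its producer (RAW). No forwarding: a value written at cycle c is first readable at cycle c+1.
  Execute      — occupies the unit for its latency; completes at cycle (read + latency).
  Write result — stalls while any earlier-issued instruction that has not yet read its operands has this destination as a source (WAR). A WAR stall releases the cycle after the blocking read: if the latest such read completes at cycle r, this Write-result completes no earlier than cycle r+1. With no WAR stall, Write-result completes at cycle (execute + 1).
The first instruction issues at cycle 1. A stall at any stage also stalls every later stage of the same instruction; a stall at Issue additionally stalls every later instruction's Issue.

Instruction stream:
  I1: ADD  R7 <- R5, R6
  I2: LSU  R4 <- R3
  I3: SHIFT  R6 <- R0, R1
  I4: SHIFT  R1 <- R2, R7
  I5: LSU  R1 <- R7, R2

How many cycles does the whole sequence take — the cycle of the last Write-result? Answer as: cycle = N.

cycle = 14

cycle 1: I1 dispatched to ADD
cycle 2: I1 operands ready · I2 dispatched to LSU
cycle 3: I2 operands ready · I3 dispatched to SHIFT
cycle 4: I1 complete · I2 complete · I3 operands ready
cycle 5: R7←I1 · R4←I2 · I3 complete
cycle 6: R6←I3
cycle 7: I4 dispatched to SHIFT
cycle 8: I4 operands ready
cycle 9: I4 complete
cycle 10: R1←I4
cycle 11: I5 dispatched to LSU
cycle 12: I5 operands ready
cycle 13: I5 complete
cycle 14: R1←I5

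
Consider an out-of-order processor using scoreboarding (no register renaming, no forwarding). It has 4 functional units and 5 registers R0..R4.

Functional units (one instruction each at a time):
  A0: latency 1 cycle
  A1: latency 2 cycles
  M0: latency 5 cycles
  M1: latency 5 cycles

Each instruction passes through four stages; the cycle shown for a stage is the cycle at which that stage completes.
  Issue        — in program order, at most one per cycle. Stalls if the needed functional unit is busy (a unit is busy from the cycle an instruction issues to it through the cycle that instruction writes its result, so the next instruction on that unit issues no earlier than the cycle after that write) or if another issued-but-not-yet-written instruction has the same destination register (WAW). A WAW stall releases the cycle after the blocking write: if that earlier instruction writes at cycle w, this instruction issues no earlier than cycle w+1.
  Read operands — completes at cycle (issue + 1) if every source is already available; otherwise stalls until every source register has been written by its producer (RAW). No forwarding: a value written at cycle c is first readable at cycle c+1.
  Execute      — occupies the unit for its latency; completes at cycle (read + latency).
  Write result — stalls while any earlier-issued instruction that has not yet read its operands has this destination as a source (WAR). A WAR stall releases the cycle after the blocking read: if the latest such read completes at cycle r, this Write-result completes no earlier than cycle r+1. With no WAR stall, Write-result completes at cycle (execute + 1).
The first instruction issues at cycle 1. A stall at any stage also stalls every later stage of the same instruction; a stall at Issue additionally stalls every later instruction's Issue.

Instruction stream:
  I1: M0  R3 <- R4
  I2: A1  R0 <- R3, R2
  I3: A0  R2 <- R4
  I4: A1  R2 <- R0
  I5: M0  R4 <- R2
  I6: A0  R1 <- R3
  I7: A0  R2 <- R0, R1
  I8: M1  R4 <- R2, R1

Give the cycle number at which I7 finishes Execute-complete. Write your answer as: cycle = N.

cycle = 21

t=1  I1 issues→M0
t=2  I1 reads, I2 issues→A1
t=3  I3 issues→A0
t=4  I3 reads
t=5  I3 exec-done
t=7  I1 exec-done
t=8  I1 writes R3
t=9  I2 reads
t=10  I3 writes R2
t=11  I2 exec-done
t=12  I2 writes R0
t=13  I4 issues→A1
t=14  I4 reads, I5 issues→M0
t=15  I6 issues→A0
t=16  I4 exec-done, I6 reads
t=17  I4 writes R2, I6 exec-done
t=18  I5 reads, I6 writes R1
t=19  I7 issues→A0
t=20  I7 reads
t=21  I7 exec-done
t=22  I7 writes R2
t=23  I5 exec-done
t=24  I5 writes R4
t=25  I8 issues→M1
t=26  I8 reads
t=31  I8 exec-done
t=32  I8 writes R4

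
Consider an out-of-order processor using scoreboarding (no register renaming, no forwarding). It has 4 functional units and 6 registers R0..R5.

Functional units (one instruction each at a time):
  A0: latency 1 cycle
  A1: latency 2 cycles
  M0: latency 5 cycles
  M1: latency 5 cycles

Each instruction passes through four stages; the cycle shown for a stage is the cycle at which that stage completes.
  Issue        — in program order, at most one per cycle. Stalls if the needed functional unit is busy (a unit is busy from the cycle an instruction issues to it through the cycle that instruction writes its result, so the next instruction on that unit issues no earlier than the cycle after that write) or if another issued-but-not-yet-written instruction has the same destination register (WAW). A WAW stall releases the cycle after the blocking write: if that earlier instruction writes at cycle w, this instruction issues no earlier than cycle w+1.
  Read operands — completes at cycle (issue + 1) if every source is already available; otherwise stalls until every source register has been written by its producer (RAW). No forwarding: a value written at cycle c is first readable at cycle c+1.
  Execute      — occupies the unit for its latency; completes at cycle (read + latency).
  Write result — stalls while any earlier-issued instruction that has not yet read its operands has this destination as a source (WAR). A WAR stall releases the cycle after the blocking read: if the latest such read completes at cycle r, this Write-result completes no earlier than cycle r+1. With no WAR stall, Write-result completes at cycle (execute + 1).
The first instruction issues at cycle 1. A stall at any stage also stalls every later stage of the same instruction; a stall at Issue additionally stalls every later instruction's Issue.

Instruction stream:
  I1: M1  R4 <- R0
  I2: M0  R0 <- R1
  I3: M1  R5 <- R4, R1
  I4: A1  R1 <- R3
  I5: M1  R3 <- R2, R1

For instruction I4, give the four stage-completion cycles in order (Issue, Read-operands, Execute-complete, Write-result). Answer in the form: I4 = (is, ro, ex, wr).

I1: IS=1 RO=2 EX=7 WR=8
I2: IS=2 RO=3 EX=8 WR=9
I3: IS=9 RO=10 EX=15 WR=16  [struct: M1 busy until I1 writes@8]
I4: IS=10 RO=11 EX=13 WR=14
I5: IS=17 RO=18 EX=23 WR=24  [struct: M1 busy until I3 writes@16]

I4 = (10, 11, 13, 14)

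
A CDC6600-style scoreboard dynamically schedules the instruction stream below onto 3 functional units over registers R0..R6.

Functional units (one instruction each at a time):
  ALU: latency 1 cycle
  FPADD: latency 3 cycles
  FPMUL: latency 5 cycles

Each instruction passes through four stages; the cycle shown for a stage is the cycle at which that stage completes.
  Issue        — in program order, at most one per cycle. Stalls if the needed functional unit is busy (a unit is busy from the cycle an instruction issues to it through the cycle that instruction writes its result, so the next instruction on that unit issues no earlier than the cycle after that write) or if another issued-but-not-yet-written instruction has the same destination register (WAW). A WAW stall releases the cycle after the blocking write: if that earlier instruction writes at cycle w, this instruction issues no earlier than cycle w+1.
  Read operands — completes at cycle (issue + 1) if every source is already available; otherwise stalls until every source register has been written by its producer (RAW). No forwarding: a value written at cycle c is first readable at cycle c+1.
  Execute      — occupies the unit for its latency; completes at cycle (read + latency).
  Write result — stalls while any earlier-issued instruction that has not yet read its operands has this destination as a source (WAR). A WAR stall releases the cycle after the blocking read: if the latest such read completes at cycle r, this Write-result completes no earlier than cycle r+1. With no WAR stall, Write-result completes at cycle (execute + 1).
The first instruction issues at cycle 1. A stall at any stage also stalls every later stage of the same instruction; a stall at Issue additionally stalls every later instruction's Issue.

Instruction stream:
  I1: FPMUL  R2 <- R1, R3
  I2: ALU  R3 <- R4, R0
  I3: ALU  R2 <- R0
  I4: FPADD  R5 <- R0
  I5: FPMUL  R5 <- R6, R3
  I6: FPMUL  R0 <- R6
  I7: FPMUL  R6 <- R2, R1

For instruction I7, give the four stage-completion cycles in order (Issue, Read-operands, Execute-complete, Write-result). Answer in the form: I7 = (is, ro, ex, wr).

I7 = (32, 33, 38, 39)

cycle 1: I1 issues→FPMUL
cycle 2: I1 reads, I2 issues→ALU
cycle 3: I2 reads
cycle 4: I2 exec-done
cycle 5: I2 writes R3
cycle 7: I1 exec-done
cycle 8: I1 writes R2
cycle 9: I3 issues→ALU
cycle 10: I3 reads, I4 issues→FPADD
cycle 11: I3 exec-done, I4 reads
cycle 12: I3 writes R2
cycle 14: I4 exec-done
cycle 15: I4 writes R5
cycle 16: I5 issues→FPMUL
cycle 17: I5 reads
cycle 22: I5 exec-done
cycle 23: I5 writes R5
cycle 24: I6 issues→FPMUL
cycle 25: I6 reads
cycle 30: I6 exec-done
cycle 31: I6 writes R0
cycle 32: I7 issues→FPMUL
cycle 33: I7 reads
cycle 38: I7 exec-done
cycle 39: I7 writes R6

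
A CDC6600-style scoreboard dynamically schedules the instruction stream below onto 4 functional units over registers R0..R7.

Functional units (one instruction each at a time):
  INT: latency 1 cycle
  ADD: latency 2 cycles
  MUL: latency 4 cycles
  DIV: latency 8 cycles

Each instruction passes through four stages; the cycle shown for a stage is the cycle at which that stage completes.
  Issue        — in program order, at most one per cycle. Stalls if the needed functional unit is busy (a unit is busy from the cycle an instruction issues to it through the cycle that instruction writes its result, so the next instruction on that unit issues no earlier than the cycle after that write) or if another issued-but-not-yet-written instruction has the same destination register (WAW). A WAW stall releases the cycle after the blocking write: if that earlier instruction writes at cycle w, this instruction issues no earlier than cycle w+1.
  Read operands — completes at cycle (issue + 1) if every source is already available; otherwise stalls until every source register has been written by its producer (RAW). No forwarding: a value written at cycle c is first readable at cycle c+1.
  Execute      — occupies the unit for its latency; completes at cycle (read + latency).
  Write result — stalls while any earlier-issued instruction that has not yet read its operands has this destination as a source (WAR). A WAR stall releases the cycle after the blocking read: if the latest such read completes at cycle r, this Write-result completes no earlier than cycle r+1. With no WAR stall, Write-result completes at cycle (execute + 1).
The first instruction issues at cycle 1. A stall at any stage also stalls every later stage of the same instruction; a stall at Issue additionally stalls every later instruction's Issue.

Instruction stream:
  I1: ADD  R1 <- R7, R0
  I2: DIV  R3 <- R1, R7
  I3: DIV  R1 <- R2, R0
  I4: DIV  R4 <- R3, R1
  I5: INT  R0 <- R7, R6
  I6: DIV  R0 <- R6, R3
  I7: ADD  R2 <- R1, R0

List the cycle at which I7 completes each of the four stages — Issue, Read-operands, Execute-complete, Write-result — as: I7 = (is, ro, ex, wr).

I7 = (39, 49, 51, 52)

[1] I1 dispatched to ADD
[2] I1 operands ready, I2 dispatched to DIV
[4] I1 complete
[5] R1←I1
[6] I2 operands ready
[14] I2 complete
[15] R3←I2
[16] I3 dispatched to DIV
[17] I3 operands ready
[25] I3 complete
[26] R1←I3
[27] I4 dispatched to DIV
[28] I4 operands ready, I5 dispatched to INT
[29] I5 operands ready
[30] I5 complete
[31] R0←I5
[36] I4 complete
[37] R4←I4
[38] I6 dispatched to DIV
[39] I6 operands ready, I7 dispatched to ADD
[47] I6 complete
[48] R0←I6
[49] I7 operands ready
[51] I7 complete
[52] R2←I7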